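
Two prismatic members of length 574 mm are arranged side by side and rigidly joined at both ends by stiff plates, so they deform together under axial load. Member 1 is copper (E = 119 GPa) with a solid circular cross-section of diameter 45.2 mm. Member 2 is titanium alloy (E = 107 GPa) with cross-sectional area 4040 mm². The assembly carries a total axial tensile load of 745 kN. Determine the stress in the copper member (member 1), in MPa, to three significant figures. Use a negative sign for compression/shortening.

A_1 = 1605 mm².
Equal strain + equilibrium ⇒ each member carries load in proportion to AE: A₁E₁ = 190900000 N, A₂E₂ = 432300000 N, ΣAE = 623200000 N.
σ₁ = P·E₁/ΣAE = 745000·119000/623200000 = 142.3 MPa.

142 MPa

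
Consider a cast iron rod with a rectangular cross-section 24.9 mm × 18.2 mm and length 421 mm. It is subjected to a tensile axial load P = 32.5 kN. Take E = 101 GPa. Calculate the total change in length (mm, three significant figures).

0.299 mm

A = 453.2 mm².
δ_mech = NL/(AE) = 32500·421/(453.2·101000) = 0.2989 mm.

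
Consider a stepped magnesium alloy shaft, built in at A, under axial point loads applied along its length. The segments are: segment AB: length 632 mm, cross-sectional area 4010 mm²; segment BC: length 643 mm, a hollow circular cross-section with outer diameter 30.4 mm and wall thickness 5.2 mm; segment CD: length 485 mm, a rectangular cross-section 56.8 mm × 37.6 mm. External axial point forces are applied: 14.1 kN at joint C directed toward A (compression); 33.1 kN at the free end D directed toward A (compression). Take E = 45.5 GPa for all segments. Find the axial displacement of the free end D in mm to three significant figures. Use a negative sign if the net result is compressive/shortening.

Internal axial forces (sectioning from the free end, tension +): N_CD = -33.1 kN, N_BC = -47.2 kN, N_AB = -47.2 kN.
A_BC = 411.7 mm².
A_CD = 2136 mm².
δ_AB = -47200·632/(4010·45500) = -0.1635 mm
δ_BC = -47200·643/(411.7·45500) = -1.62 mm
δ_CD = -33100·485/(2136·45500) = -0.1652 mm
δ = Σδ_i = -1.949 mm.

-1.95 mm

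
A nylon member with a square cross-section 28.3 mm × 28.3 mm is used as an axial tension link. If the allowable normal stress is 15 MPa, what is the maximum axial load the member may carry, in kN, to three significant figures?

A = 800.9 mm².
P_max = σ_allow · A = 15 · 800.9 = 12010 N = 12.01 kN.

12.0 kN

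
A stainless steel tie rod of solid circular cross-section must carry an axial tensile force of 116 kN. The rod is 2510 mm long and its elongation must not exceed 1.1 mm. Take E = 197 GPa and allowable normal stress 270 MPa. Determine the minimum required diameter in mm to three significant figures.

41.4 mm

Required area A ≥ P/σ_allow = 116000/270 = 429.6 mm².
For a solid circular section, d ≥ √(4A/π) = 23.39 mm.
Elongation limit: A ≥ PL/(Eδ_allow) = 116000·2510/(197000·1.1) = 1344 mm² ⇒ d ≥ 41.36 mm.
The elongation limit governs.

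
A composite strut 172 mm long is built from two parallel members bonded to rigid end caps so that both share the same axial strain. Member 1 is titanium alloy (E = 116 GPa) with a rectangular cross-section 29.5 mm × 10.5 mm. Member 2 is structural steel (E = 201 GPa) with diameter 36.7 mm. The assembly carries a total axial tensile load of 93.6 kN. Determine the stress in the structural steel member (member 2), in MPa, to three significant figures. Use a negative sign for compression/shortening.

A_1 = 309.8 mm².
A_2 = 1058 mm².
Equal strain + equilibrium ⇒ each member carries load in proportion to AE: A₁E₁ = 35930000 N, A₂E₂ = 212600000 N, ΣAE = 248600000 N.
σ₂ = P·E₂/ΣAE = 93600·201000/248600000 = 75.69 MPa.

75.7 MPa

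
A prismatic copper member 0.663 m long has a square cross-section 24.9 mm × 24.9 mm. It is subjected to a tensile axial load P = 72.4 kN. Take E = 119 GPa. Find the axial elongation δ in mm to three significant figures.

A = 620 mm².
δ_mech = NL/(AE) = 72400·663/(620·119000) = 0.6506 mm.

0.651 mm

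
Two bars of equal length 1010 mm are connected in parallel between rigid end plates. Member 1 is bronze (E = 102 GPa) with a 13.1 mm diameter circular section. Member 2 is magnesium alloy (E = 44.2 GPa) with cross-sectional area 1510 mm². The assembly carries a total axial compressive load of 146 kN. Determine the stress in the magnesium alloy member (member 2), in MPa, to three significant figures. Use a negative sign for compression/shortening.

-80.2 MPa

A_1 = 134.8 mm².
Equal strain + equilibrium ⇒ each member carries load in proportion to AE: A₁E₁ = 13750000 N, A₂E₂ = 66740000 N, ΣAE = 80490000 N.
σ₂ = P·E₂/ΣAE = -146000·44200/80490000 = -80.17 MPa.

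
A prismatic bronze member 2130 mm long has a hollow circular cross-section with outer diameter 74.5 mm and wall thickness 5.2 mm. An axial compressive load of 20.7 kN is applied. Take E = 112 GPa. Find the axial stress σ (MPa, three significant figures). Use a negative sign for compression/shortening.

-18.3 MPa

A = 1132 mm².
σ = N/A = -20700/1132 = -18.28 MPa.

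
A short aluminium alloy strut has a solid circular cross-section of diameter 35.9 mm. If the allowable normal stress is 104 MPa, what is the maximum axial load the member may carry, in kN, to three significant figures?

105 kN

A = 1012 mm².
P_max = σ_allow · A = 104 · 1012 = 105300 N = 105.3 kN.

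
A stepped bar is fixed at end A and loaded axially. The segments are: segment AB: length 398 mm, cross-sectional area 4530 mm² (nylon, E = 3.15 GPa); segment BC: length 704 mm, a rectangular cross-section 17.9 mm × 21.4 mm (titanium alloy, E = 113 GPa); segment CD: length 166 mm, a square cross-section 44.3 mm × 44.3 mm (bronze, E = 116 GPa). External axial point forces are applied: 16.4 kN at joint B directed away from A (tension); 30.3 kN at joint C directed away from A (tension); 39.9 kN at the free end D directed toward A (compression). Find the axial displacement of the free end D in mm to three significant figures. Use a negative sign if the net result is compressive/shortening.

0.00443 mm

Internal axial forces (sectioning from the free end, tension +): N_CD = -39.9 kN, N_BC = -9.6 kN, N_AB = 6.8 kN.
A_BC = 383.1 mm².
A_CD = 1962 mm².
δ_AB = 6800·398/(4530·3150) = 0.1897 mm
δ_BC = -9600·704/(383.1·113000) = -0.1561 mm
δ_CD = -39900·166/(1962·116000) = -0.02909 mm
δ = Σδ_i = 0.004434 mm.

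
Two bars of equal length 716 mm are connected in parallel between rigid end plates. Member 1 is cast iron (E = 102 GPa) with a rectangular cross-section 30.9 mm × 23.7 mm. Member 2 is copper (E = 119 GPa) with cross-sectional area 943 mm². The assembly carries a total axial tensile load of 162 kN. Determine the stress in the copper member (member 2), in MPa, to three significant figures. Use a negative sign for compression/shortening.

103 MPa

A_1 = 732.3 mm².
Equal strain + equilibrium ⇒ each member carries load in proportion to AE: A₁E₁ = 74700000 N, A₂E₂ = 112200000 N, ΣAE = 186900000 N.
σ₂ = P·E₂/ΣAE = 162000·119000/186900000 = 103.1 MPa.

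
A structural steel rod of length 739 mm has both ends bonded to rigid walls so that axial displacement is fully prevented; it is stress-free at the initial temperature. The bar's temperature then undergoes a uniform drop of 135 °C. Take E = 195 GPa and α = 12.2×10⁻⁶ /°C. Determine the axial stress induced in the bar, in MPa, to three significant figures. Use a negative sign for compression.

Free thermal expansion αLΔT = 12.2e-6 · 739 · -135 = -1.217 mm.
The walls impose strain ε = −(-1.217)/739 = 1.6470e-03; σ = Eε = 195000 · 1.6470e-03 = 321.2 MPa.

321 MPa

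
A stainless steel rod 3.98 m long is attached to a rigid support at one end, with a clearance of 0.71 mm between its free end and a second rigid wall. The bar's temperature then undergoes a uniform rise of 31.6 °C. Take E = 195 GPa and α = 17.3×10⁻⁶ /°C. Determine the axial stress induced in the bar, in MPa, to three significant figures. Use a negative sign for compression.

Free thermal expansion αLΔT = 17.3e-6 · 3980 · 31.6 = 2.176 mm.
The walls engage after the gap closes; constrained expansion = 2.176 − 0.71 = 1.466 mm.
The walls impose strain ε = −(1.466)/3980 = -3.6829e-04; σ = Eε = 195000 · -3.6829e-04 = -71.82 MPa.

-71.8 MPa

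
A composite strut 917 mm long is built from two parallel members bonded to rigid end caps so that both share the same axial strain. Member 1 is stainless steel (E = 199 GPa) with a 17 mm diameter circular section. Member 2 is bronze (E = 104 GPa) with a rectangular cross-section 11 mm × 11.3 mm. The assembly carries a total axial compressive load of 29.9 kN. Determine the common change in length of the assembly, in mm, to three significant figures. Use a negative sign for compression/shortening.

-0.472 mm

A_1 = 227 mm².
A_2 = 124.3 mm².
Equal strain + equilibrium ⇒ each member carries load in proportion to AE: A₁E₁ = 45170000 N, A₂E₂ = 12930000 N, ΣAE = 58100000 N.
δ = PL/ΣAE = -29900·917/58100000 = -0.4719 mm.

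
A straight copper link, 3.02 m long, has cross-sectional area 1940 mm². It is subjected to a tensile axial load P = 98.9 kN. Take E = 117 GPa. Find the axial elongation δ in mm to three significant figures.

δ_mech = NL/(AE) = 98900·3020/(1940·117000) = 1.316 mm.

1.32 mm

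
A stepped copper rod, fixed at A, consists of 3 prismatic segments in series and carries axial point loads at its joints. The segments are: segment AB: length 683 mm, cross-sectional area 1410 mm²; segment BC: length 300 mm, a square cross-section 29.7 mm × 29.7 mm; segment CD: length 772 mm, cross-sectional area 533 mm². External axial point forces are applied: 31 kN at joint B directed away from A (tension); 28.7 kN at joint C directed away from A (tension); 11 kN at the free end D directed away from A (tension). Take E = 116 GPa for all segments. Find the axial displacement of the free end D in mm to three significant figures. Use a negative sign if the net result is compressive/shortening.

Internal axial forces (sectioning from the free end, tension +): N_CD = 11 kN, N_BC = 39.7 kN, N_AB = 70.7 kN.
A_BC = 882.1 mm².
δ_AB = 70700·683/(1410·116000) = 0.2952 mm
δ_BC = 39700·300/(882.1·116000) = 0.1164 mm
δ_CD = 11000·772/(533·116000) = 0.1373 mm
δ = Σδ_i = 0.549 mm.

0.549 mm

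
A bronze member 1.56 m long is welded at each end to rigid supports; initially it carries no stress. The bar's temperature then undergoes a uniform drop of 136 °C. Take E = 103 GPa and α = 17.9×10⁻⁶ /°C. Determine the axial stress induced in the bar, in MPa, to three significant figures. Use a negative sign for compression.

Free thermal expansion αLΔT = 17.9e-6 · 1560 · -136 = -3.798 mm.
The walls impose strain ε = −(-3.798)/1560 = 2.4344e-03; σ = Eε = 103000 · 2.4344e-03 = 250.7 MPa.

251 MPa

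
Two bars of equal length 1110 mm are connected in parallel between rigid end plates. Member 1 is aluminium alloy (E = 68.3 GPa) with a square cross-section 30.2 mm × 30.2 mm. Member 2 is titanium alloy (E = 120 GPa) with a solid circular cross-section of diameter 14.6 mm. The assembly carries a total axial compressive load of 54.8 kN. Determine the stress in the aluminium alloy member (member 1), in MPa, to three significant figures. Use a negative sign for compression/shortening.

-45.4 MPa

A_1 = 912 mm².
A_2 = 167.4 mm².
Equal strain + equilibrium ⇒ each member carries load in proportion to AE: A₁E₁ = 62290000 N, A₂E₂ = 20090000 N, ΣAE = 82380000 N.
σ₁ = P·E₁/ΣAE = -54800·68300/82380000 = -45.43 MPa.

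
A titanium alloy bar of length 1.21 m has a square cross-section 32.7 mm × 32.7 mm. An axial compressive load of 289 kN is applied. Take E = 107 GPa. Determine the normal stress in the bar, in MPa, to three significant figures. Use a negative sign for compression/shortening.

-270 MPa

A = 1069 mm².
σ = N/A = -289000/1069 = -270.3 MPa.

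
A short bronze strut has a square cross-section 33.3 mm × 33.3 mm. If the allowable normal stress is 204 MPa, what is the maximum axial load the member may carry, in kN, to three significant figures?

226 kN

A = 1109 mm².
P_max = σ_allow · A = 204 · 1109 = 226200 N = 226.2 kN.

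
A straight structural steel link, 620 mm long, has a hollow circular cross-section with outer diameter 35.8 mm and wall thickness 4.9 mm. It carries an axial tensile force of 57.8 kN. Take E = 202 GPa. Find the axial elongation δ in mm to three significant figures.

A = 475.7 mm².
δ_mech = NL/(AE) = 57800·620/(475.7·202000) = 0.373 mm.

0.373 mm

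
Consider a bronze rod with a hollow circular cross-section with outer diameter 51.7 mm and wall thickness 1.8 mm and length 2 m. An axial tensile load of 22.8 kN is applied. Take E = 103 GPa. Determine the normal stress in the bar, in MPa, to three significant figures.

A = 282.2 mm².
σ = N/A = 22800/282.2 = 80.8 MPa.

80.8 MPa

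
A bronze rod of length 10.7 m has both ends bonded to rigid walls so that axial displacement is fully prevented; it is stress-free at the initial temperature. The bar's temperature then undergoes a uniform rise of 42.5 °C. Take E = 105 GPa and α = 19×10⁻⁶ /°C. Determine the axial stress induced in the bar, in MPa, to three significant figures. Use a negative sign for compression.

Free thermal expansion αLΔT = 19e-6 · 10700 · 42.5 = 8.64 mm.
The walls impose strain ε = −(8.64)/10700 = -8.0750e-04; σ = Eε = 105000 · -8.0750e-04 = -84.79 MPa.

-84.8 MPa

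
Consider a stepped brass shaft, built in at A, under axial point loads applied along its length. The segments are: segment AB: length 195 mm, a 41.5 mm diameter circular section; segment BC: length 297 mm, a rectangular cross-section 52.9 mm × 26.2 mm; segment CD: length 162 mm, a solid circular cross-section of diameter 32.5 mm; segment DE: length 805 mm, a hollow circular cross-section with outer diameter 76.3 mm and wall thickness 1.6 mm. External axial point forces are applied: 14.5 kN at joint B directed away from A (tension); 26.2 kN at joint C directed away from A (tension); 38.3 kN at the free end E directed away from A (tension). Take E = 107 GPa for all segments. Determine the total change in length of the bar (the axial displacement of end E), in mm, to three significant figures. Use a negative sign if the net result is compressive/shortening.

Internal axial forces (sectioning from the free end, tension +): N_DE = 38.3 kN, N_CD = 38.3 kN, N_BC = 64.5 kN, N_AB = 79 kN.
A_AB = 1353 mm².
A_BC = 1386 mm².
A_CD = 829.6 mm².
A_DE = 375.5 mm².
δ_AB = 79000·195/(1353·107000) = 0.1064 mm
δ_BC = 64500·297/(1386·107000) = 0.1292 mm
δ_CD = 38300·162/(829.6·107000) = 0.0699 mm
δ_DE = 38300·805/(375.5·107000) = 0.7674 mm
δ = Σδ_i = 1.073 mm.

1.07 mm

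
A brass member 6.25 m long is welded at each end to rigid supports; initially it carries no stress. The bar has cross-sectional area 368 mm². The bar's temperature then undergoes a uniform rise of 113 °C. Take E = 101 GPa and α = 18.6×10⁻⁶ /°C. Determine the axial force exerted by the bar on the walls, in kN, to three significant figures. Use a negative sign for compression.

-78.1 kN

Free thermal expansion αLΔT = 18.6e-6 · 6250 · 113 = 13.14 mm.
The walls impose strain ε = −(13.14)/6250 = -2.1018e-03; σ = Eε = 101000 · -2.1018e-03 = -212.3 MPa.
Wall reaction R = σ·A = -212.3·368 = -78120 N = -78.12 kN.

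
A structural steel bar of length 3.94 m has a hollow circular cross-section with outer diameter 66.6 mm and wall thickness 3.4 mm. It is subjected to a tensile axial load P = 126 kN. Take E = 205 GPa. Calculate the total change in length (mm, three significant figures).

A = 675.1 mm².
δ_mech = NL/(AE) = 126000·3940/(675.1·205000) = 3.587 mm.

3.59 mm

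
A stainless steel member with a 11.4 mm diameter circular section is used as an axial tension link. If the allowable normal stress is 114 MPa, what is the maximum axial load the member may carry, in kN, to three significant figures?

A = 102.1 mm².
P_max = σ_allow · A = 114 · 102.1 = 11640 N = 11.64 kN.

11.6 kN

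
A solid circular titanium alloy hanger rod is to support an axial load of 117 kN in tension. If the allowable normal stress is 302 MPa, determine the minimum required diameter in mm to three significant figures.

22.2 mm

Required area A ≥ P/σ_allow = 117000/302 = 387.4 mm².
For a solid circular section, d ≥ √(4A/π) = 22.21 mm.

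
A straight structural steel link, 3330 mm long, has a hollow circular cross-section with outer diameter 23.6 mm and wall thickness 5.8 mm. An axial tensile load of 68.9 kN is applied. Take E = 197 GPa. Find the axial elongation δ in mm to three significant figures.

3.59 mm

A = 324.3 mm².
δ_mech = NL/(AE) = 68900·3330/(324.3·197000) = 3.591 mm.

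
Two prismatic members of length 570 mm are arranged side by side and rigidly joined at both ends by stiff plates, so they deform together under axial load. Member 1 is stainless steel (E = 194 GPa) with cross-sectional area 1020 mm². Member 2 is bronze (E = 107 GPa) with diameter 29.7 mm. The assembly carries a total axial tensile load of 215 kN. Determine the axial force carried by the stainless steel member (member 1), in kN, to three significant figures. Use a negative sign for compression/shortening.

A_2 = 692.8 mm².
Equal strain + equilibrium ⇒ each member carries load in proportion to AE: A₁E₁ = 197900000 N, A₂E₂ = 74130000 N, ΣAE = 272000000 N.
F₁ = P·A₁E₁/ΣAE = 215000·197900000/272000000 = 156400 N.

156 kN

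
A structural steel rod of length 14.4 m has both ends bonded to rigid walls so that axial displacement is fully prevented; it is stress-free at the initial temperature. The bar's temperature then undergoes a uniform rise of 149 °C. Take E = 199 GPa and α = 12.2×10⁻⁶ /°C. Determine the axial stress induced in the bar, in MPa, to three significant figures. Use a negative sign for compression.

Free thermal expansion αLΔT = 12.2e-6 · 14400 · 149 = 26.18 mm.
The walls impose strain ε = −(26.18)/14400 = -1.8178e-03; σ = Eε = 199000 · -1.8178e-03 = -361.7 MPa.

-362 MPa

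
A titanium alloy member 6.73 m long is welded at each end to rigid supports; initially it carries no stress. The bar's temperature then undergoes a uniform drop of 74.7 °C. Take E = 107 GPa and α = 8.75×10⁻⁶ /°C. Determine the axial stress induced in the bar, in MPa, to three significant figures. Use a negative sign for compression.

69.9 MPa

Free thermal expansion αLΔT = 8.75e-6 · 6730 · -74.7 = -4.399 mm.
The walls impose strain ε = −(-4.399)/6730 = 6.5363e-04; σ = Eε = 107000 · 6.5363e-04 = 69.94 MPa.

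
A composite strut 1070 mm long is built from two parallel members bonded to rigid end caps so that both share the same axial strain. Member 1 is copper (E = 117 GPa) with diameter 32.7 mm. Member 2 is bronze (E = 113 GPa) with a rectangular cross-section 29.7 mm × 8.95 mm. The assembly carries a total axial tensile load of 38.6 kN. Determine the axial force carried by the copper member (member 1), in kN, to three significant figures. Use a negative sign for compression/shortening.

29.6 kN

A_1 = 839.8 mm².
A_2 = 265.8 mm².
Equal strain + equilibrium ⇒ each member carries load in proportion to AE: A₁E₁ = 98260000 N, A₂E₂ = 30040000 N, ΣAE = 128300000 N.
F₁ = P·A₁E₁/ΣAE = 38600·98260000/128300000 = 29560 N.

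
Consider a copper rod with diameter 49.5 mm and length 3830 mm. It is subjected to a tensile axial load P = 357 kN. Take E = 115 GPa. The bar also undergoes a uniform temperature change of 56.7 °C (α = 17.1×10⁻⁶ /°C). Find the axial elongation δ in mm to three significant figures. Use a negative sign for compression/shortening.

9.89 mm

A = 1924 mm².
δ_mech = NL/(AE) = 357000·3830/(1924·115000) = 6.178 mm.
δ_thermal = αLΔT = 17.1e-6·3830·56.7 = 3.713 mm.
δ = δ_mech + δ_thermal = 9.892 mm.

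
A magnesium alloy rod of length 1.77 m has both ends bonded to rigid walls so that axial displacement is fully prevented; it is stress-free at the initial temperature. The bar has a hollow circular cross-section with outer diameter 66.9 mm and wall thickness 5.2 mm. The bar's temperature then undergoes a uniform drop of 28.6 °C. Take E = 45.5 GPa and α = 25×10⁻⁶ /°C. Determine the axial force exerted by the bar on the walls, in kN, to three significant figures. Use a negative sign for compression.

32.8 kN

Free thermal expansion αLΔT = 25e-6 · 1770 · -28.6 = -1.266 mm.
The walls impose strain ε = −(-1.266)/1770 = 7.1500e-04; σ = Eε = 45500 · 7.1500e-04 = 32.53 MPa.
Wall reaction R = σ·A = 32.53·1008 = 32790 N = 32.79 kN.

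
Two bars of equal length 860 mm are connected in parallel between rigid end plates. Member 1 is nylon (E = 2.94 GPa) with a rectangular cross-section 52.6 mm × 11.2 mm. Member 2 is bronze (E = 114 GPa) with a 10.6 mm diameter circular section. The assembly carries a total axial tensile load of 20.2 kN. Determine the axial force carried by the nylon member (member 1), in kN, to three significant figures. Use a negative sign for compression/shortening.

2.97 kN

A_1 = 589.1 mm².
A_2 = 88.25 mm².
Equal strain + equilibrium ⇒ each member carries load in proportion to AE: A₁E₁ = 1732000 N, A₂E₂ = 10060000 N, ΣAE = 11790000 N.
F₁ = P·A₁E₁/ΣAE = 20200·1732000/11790000 = 2967 N.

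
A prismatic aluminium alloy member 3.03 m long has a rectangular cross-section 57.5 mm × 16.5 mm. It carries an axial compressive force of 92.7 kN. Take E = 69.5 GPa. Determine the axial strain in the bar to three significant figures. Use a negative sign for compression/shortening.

-0.00141

A = 948.8 mm².
σ = N/A = -97.71 MPa; ε = σ/E = -97.71/69500 = -1.406e-03.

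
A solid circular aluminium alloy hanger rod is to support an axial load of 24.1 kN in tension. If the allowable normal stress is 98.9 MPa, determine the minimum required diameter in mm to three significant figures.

Required area A ≥ P/σ_allow = 24100/98.9 = 243.7 mm².
For a solid circular section, d ≥ √(4A/π) = 17.61 mm.

17.6 mm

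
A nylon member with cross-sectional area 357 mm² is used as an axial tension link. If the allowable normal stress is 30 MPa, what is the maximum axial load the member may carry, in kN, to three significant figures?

P_max = σ_allow · A = 30 · 357 = 10710 N = 10.71 kN.

10.7 kN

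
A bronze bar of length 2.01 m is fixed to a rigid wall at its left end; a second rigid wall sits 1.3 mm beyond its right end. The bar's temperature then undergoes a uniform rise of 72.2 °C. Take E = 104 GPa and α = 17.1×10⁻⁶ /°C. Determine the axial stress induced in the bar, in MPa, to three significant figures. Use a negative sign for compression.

-61.1 MPa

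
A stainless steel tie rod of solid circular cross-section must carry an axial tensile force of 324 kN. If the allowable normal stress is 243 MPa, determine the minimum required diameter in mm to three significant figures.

41.2 mm

Required area A ≥ P/σ_allow = 324000/243 = 1333 mm².
For a solid circular section, d ≥ √(4A/π) = 41.2 mm.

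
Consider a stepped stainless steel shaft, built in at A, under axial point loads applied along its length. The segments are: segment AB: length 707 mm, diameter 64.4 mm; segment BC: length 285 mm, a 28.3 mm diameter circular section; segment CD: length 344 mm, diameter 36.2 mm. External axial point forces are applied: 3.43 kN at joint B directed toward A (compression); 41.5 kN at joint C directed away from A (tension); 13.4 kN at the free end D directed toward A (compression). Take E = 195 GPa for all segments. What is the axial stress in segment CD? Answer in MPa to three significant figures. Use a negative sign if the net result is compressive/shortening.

-13.0 MPa

Internal axial forces (sectioning from the free end, tension +): N_CD = -13.4 kN, N_BC = 28.1 kN, N_AB = 24.67 kN.
A_CD = 1029 mm².
σ_CD = N_CD/A_CD = -13400/1029 = -13.02 MPa.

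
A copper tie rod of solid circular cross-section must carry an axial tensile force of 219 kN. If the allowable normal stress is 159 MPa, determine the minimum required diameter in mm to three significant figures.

41.9 mm

Required area A ≥ P/σ_allow = 219000/159 = 1377 mm².
For a solid circular section, d ≥ √(4A/π) = 41.88 mm.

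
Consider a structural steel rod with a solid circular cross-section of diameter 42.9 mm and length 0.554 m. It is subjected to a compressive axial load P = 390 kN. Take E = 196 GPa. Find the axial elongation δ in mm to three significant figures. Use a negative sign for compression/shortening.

A = 1445 mm².
δ_mech = NL/(AE) = -390000·554/(1445·196000) = -0.7626 mm.

-0.763 mm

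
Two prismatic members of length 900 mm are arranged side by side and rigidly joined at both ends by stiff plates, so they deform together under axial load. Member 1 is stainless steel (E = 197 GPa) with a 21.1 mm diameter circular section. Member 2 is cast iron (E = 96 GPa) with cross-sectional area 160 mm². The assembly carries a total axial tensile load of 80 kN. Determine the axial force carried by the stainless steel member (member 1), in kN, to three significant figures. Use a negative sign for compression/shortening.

A_1 = 349.7 mm².
Equal strain + equilibrium ⇒ each member carries load in proportion to AE: A₁E₁ = 68880000 N, A₂E₂ = 15360000 N, ΣAE = 84240000 N.
F₁ = P·A₁E₁/ΣAE = 80000·68880000/84240000 = 65410 N.

65.4 kN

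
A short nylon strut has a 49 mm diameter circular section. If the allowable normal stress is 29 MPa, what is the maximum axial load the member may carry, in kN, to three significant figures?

54.7 kN

A = 1886 mm².
P_max = σ_allow · A = 29 · 1886 = 54690 N = 54.69 kN.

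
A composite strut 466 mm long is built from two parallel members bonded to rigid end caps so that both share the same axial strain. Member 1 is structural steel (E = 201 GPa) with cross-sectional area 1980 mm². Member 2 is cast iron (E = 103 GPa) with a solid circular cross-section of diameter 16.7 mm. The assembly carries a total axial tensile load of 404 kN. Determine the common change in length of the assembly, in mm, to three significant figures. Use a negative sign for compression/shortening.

0.448 mm

A_2 = 219 mm².
Equal strain + equilibrium ⇒ each member carries load in proportion to AE: A₁E₁ = 398000000 N, A₂E₂ = 22560000 N, ΣAE = 420500000 N.
δ = PL/ΣAE = 404000·466/420500000 = 0.4477 mm.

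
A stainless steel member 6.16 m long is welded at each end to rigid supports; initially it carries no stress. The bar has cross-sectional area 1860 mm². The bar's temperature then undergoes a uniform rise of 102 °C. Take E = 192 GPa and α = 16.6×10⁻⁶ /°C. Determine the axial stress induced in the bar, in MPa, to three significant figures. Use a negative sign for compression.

-325 MPa

Free thermal expansion αLΔT = 16.6e-6 · 6160 · 102 = 10.43 mm.
The walls impose strain ε = −(10.43)/6160 = -1.6932e-03; σ = Eε = 192000 · -1.6932e-03 = -325.1 MPa.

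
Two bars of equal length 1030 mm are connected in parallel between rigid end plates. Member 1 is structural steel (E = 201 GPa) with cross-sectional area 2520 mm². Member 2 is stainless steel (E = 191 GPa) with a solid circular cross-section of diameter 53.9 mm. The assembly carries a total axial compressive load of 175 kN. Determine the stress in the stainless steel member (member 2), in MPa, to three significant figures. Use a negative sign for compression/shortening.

A_2 = 2282 mm².
Equal strain + equilibrium ⇒ each member carries load in proportion to AE: A₁E₁ = 506500000 N, A₂E₂ = 435800000 N, ΣAE = 942300000 N.
σ₂ = P·E₂/ΣAE = -175000·191000/942300000 = -35.47 MPa.

-35.5 MPa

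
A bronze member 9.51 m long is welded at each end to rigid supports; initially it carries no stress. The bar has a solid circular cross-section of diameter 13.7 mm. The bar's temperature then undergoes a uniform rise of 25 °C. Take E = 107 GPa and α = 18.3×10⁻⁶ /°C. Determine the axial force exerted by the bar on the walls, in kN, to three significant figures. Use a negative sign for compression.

Free thermal expansion αLΔT = 18.3e-6 · 9510 · 25 = 4.351 mm.
The walls impose strain ε = −(4.351)/9510 = -4.5750e-04; σ = Eε = 107000 · -4.5750e-04 = -48.95 MPa.
Wall reaction R = σ·A = -48.95·147.4 = -7216 N = -7.216 kN.

-7.22 kN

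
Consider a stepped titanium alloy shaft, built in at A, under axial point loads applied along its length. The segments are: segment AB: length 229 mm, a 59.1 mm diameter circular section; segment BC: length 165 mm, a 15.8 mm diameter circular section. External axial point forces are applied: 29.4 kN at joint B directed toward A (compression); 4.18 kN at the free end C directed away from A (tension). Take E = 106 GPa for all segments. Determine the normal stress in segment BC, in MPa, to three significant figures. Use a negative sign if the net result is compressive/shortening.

21.3 MPa

Internal axial forces (sectioning from the free end, tension +): N_BC = 4.18 kN, N_AB = -25.22 kN.
A_BC = 196.1 mm².
σ_BC = N_BC/A_BC = 4180/196.1 = 21.32 MPa.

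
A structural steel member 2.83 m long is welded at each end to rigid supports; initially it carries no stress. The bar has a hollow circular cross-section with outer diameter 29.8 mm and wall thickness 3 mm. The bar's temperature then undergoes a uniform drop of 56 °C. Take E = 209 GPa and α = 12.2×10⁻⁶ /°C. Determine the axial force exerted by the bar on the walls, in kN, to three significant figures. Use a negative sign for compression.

36.1 kN

Free thermal expansion αLΔT = 12.2e-6 · 2830 · -56 = -1.933 mm.
The walls impose strain ε = −(-1.933)/2830 = 6.8320e-04; σ = Eε = 209000 · 6.8320e-04 = 142.8 MPa.
Wall reaction R = σ·A = 142.8·252.6 = 36070 N = 36.07 kN.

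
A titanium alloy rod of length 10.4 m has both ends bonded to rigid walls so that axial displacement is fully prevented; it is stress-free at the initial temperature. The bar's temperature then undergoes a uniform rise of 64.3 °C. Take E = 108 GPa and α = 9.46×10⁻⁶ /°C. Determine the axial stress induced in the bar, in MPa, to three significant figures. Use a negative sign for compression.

-65.7 MPa

Free thermal expansion αLΔT = 9.46e-6 · 10400 · 64.3 = 6.326 mm.
The walls impose strain ε = −(6.326)/10400 = -6.0828e-04; σ = Eε = 108000 · -6.0828e-04 = -65.69 MPa.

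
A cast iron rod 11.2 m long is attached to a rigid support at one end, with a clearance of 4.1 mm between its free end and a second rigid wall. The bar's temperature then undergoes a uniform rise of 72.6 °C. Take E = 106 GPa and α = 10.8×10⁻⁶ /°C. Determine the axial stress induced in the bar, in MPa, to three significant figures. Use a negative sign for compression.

Free thermal expansion αLΔT = 10.8e-6 · 11200 · 72.6 = 8.782 mm.
The walls engage after the gap closes; constrained expansion = 8.782 − 4.1 = 4.682 mm.
The walls impose strain ε = −(4.682)/11200 = -4.1801e-04; σ = Eε = 106000 · -4.1801e-04 = -44.31 MPa.

-44.3 MPa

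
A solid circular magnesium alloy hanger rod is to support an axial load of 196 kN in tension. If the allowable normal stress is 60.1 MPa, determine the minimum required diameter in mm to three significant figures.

Required area A ≥ P/σ_allow = 196000/60.1 = 3261 mm².
For a solid circular section, d ≥ √(4A/π) = 64.44 mm.

64.4 mm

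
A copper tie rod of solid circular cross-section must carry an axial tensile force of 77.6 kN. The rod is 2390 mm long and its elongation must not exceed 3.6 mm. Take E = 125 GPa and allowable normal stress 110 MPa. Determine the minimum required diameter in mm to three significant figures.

Required area A ≥ P/σ_allow = 77600/110 = 705.5 mm².
For a solid circular section, d ≥ √(4A/π) = 29.97 mm.
Elongation limit: A ≥ PL/(Eδ_allow) = 77600·2390/(125000·3.6) = 412.1 mm² ⇒ d ≥ 22.91 mm.
The stress limit governs.

30.0 mm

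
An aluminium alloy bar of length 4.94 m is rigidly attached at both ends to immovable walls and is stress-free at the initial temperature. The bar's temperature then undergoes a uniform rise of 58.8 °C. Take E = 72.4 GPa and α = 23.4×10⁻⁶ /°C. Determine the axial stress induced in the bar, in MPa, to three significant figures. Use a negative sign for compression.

Free thermal expansion αLΔT = 23.4e-6 · 4940 · 58.8 = 6.797 mm.
The walls impose strain ε = −(6.797)/4940 = -1.3759e-03; σ = Eε = 72400 · -1.3759e-03 = -99.62 MPa.

-99.6 MPa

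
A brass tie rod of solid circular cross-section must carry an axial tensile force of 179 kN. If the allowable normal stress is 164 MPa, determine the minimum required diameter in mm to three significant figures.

37.3 mm

Required area A ≥ P/σ_allow = 179000/164 = 1091 mm².
For a solid circular section, d ≥ √(4A/π) = 37.28 mm.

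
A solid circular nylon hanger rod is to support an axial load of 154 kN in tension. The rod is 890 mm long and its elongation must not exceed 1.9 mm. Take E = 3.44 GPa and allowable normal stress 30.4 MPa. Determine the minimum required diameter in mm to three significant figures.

Required area A ≥ P/σ_allow = 154000/30.4 = 5066 mm².
For a solid circular section, d ≥ √(4A/π) = 80.31 mm.
Elongation limit: A ≥ PL/(Eδ_allow) = 154000·890/(3440·1.9) = 20970 mm² ⇒ d ≥ 163.4 mm.
The elongation limit governs.

163 mm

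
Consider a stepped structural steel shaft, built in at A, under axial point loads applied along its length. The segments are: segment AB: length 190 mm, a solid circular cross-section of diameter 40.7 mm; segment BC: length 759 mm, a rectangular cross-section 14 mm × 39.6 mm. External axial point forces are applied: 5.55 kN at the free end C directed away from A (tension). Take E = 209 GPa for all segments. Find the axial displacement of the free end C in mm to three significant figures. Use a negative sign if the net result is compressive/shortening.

Internal axial forces (sectioning from the free end, tension +): N_BC = 5.55 kN, N_AB = 5.55 kN.
A_AB = 1301 mm².
A_BC = 554.4 mm².
δ_AB = 5550·190/(1301·209000) = 0.003878 mm
δ_BC = 5550·759/(554.4·209000) = 0.03636 mm
δ = Σδ_i = 0.04023 mm.

0.0402 mm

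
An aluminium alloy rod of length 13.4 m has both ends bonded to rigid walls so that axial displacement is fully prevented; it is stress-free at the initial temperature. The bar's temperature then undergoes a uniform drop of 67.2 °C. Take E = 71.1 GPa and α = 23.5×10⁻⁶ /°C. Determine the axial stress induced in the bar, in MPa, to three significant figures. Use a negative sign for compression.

112 MPa

Free thermal expansion αLΔT = 23.5e-6 · 13400 · -67.2 = -21.16 mm.
The walls impose strain ε = −(-21.16)/13400 = 1.5792e-03; σ = Eε = 71100 · 1.5792e-03 = 112.3 MPa.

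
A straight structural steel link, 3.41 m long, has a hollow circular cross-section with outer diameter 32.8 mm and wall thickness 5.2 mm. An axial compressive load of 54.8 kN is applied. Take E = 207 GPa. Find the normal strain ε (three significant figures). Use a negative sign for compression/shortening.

A = 450.9 mm².
σ = N/A = -121.5 MPa; ε = σ/E = -121.5/207000 = -5.871e-04.

-5.87e-04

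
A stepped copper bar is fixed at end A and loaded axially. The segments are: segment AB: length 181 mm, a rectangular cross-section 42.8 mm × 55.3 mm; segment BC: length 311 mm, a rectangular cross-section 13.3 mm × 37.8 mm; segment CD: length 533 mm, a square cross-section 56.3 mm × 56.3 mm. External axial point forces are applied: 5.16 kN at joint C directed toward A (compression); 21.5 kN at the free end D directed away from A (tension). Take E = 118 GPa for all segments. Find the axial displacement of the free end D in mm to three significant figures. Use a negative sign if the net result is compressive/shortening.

Internal axial forces (sectioning from the free end, tension +): N_CD = 21.5 kN, N_BC = 16.34 kN, N_AB = 16.34 kN.
A_AB = 2367 mm².
A_BC = 502.7 mm².
A_CD = 3170 mm².
δ_AB = 16340·181/(2367·118000) = 0.01059 mm
δ_BC = 16340·311/(502.7·118000) = 0.08566 mm
δ_CD = 21500·533/(3170·118000) = 0.03064 mm
δ = Σδ_i = 0.1269 mm.

0.127 mm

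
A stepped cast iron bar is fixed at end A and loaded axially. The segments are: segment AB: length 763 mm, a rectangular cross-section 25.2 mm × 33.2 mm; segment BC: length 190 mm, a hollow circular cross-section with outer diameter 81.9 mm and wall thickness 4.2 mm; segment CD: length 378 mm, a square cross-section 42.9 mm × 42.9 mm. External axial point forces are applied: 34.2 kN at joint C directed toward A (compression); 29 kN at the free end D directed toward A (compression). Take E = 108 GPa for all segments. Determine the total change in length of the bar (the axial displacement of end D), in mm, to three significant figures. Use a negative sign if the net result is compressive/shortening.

Internal axial forces (sectioning from the free end, tension +): N_CD = -29 kN, N_BC = -63.2 kN, N_AB = -63.2 kN.
A_AB = 836.6 mm².
A_BC = 1025 mm².
A_CD = 1840 mm².
δ_AB = -63200·763/(836.6·108000) = -0.5337 mm
δ_BC = -63200·190/(1025·108000) = -0.1084 mm
δ_CD = -29000·378/(1840·108000) = -0.05515 mm
δ = Σδ_i = -0.6973 mm.

-0.697 mm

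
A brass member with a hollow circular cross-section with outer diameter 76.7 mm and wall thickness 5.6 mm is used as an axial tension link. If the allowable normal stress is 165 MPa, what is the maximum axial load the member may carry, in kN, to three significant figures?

206 kN

A = 1251 mm².
P_max = σ_allow · A = 165 · 1251 = 206400 N = 206.4 kN.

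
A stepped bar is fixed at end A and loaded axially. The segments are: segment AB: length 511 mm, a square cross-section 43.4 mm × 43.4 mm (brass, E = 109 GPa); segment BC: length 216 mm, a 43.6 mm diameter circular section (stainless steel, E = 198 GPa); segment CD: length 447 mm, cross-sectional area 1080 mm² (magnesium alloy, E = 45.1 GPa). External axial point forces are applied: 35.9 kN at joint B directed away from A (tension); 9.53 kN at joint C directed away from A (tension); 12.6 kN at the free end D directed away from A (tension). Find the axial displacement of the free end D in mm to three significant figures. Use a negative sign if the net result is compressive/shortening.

Internal axial forces (sectioning from the free end, tension +): N_CD = 12.6 kN, N_BC = 22.13 kN, N_AB = 58.03 kN.
A_AB = 1884 mm².
A_BC = 1493 mm².
δ_AB = 58030·511/(1884·109000) = 0.1444 mm
δ_BC = 22130·216/(1493·198000) = 0.01617 mm
δ_CD = 12600·447/(1080·45100) = 0.1156 mm
δ = Σδ_i = 0.2762 mm.

0.276 mm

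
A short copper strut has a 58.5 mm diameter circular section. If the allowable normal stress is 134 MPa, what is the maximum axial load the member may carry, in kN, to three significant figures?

360 kN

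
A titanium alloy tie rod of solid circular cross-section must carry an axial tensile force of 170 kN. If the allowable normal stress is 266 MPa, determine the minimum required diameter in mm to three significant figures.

28.5 mm

Required area A ≥ P/σ_allow = 170000/266 = 639.1 mm².
For a solid circular section, d ≥ √(4A/π) = 28.53 mm.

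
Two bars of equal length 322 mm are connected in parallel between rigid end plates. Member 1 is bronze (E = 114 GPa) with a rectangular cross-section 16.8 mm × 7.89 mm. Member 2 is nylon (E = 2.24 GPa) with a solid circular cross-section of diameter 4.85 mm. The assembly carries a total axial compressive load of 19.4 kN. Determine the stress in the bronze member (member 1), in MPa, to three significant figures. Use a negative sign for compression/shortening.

-146 MPa

A_1 = 132.6 mm².
A_2 = 18.47 mm².
Equal strain + equilibrium ⇒ each member carries load in proportion to AE: A₁E₁ = 15110000 N, A₂E₂ = 41380 N, ΣAE = 15150000 N.
σ₁ = P·E₁/ΣAE = -19400·114000/15150000 = -146 MPa.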